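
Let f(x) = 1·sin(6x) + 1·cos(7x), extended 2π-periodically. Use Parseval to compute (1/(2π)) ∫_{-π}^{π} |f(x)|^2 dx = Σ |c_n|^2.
Σ |c_n|^2 = 1

Expand |f|^2 and use orthogonality of {sin(nx), cos(mx)} on [-π, π]:
  ∫_{-π}^{π} sin(nx)^2 dx = π, ∫ cos(mx)^2 dx = π, and cross terms integrate to 0.
So ∫_{-π}^{π} f(x)^2 dx = 1^2 · π + 1^2 · π = (1 + 1)π.
Divide by 2π: (1 + 1)/2 = 1.
By Parseval, this equals Σ |c_n|^2.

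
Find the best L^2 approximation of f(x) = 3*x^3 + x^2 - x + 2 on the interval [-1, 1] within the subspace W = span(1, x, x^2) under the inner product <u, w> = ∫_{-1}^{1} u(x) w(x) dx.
g(x) = x^2 + 4*x/5 + 2

The best approximation g ∈ W is the orthogonal projection of f onto W. Writing g = a_0 + a_1 x + a_2 x^2, the coefficients solve the normal equations G · a = b where
  G_{ij} = <φ_i, φ_j> and b_i = <f, φ_i>, with φ_0 = 1, φ_1 = x, φ_2 = x^2.
G =
  [2, 0, 2/3]
  [0, 2/3, 0]
  [2/3, 0, 2/5],
b = (14/3, 8/15, 26/15).
Solving gives a_0 = 2, a_1 = 4/5, a_2 = 1, so
  g(x) = x^2 + 4*x/5 + 2.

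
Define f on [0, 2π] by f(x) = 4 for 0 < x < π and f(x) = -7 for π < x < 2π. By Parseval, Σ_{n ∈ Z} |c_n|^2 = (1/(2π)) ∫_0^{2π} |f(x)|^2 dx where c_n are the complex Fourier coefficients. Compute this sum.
Σ |c_n|^2 = 65/2

Parseval equates the L^2 energy of f (normalised by 1/(2π)) with the ℓ^2 sum of its Fourier coefficients: (1/(2π)) ∫_0^{2π} |f|^2 = Σ |c_n|^2.
Compute the left side: (1/(2π)) [∫_0^π 4^2 dx + ∫_π^{2π} (-7)^2 dx] = (1/(2π)) · (16π + 49π) = (16 + 49)/2 = 65/2.
So Σ_{n ∈ Z} |c_n|^2 = 65/2.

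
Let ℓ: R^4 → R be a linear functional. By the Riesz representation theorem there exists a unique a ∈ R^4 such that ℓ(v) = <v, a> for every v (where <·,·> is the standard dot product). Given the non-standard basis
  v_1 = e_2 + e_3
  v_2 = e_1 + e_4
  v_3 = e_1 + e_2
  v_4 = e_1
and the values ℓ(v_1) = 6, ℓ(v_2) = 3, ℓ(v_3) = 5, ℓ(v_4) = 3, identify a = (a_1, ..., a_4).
a = (3, 2, 4, 0)

Write a = (a_1, ..., a_4) in the standard basis. For each basis vector v_i, ℓ(v_i) = <v_i, a> is a linear equation in the a_j's. Collect the n equations into a matrix system V a = ℓ, where row i of V is v_i (expressed in the standard basis). Since V is invertible (lower-triangular with 1s on the diagonal, up to permutation), solve by back-substitution:
  V =
[[0, 1, 1, 0],
 [1, 0, 0, 1],
 [1, 1, 0, 0],
 [1, 0, 0, 0]]
  V a = (6, 3, 5, 3)
Solving gives a = (3, 2, 4, 0).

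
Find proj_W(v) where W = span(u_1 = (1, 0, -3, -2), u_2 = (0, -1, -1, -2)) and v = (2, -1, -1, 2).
proj_W(v) = (4/7, 1, -5/7, 6/7)

Set up U = [u_1 | ... | u_2] ∈ R^(4×2). The projector onto W = col(U) is P = U (U^T U)^(-1) U^T.
Compute U^T U =
  [14, 7]
  [7, 6],
and U^T v = (1, -2).
Solve U^T U · c = U^T v for the coefficients: c = (4/7, -1). The projection is proj_W(v) = U c.
Check: (v - proj_W(v)) · u_1 = 0  (should be 0).
Check: (v - proj_W(v)) · u_2 = 0  (should be 0).
Result: proj_W(v) = (4/7, 1, -5/7, 6/7).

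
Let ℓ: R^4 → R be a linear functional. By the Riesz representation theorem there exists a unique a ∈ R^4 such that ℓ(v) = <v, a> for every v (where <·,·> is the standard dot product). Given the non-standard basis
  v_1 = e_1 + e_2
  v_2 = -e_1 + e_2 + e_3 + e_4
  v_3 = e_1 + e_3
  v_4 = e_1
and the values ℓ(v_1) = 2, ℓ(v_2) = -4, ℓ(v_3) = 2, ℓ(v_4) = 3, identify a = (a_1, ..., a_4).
a = (3, -1, -1, 1)

Write a = (a_1, ..., a_4) in the standard basis. For each basis vector v_i, ℓ(v_i) = <v_i, a> is a linear equation in the a_j's. Collect the n equations into a matrix system V a = ℓ, where row i of V is v_i (expressed in the standard basis). Since V is invertible (lower-triangular with 1s on the diagonal, up to permutation), solve by back-substitution:
  V =
[[1, 1, 0, 0],
 [-1, 1, 1, 1],
 [1, 0, 1, 0],
 [1, 0, 0, 0]]
  V a = (2, -4, 2, 3)
Solving gives a = (3, -1, -1, 1).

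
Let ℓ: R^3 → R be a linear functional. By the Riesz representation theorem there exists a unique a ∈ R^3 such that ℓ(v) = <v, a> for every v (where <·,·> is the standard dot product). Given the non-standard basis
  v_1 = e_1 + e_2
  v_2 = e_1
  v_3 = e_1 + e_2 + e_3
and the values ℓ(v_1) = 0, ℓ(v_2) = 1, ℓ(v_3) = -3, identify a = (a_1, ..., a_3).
a = (1, -1, -3)

Write a = (a_1, ..., a_3) in the standard basis. For each basis vector v_i, ℓ(v_i) = <v_i, a> is a linear equation in the a_j's. Collect the n equations into a matrix system V a = ℓ, where row i of V is v_i (expressed in the standard basis). Since V is invertible (lower-triangular with 1s on the diagonal, up to permutation), solve by back-substitution:
  V =
[[1, 1, 0],
 [1, 0, 0],
 [1, 1, 1]]
  V a = (0, 1, -3)
Solving gives a = (1, -1, -3).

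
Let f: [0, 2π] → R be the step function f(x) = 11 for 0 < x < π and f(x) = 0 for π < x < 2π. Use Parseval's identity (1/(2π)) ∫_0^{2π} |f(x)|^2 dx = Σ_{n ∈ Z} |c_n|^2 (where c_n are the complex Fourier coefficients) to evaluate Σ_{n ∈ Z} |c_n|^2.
Σ |c_n|^2 = 121/2

Parseval equates the L^2 energy of f (normalised by 1/(2π)) with the ℓ^2 sum of its Fourier coefficients: (1/(2π)) ∫_0^{2π} |f|^2 = Σ |c_n|^2.
Compute the left side: (1/(2π)) [∫_0^π 11^2 dx + ∫_π^{2π} 0^2 dx] = (1/(2π)) · (121π + 0π) = (121 + 0)/2 = 121/2.
So Σ_{n ∈ Z} |c_n|^2 = 121/2.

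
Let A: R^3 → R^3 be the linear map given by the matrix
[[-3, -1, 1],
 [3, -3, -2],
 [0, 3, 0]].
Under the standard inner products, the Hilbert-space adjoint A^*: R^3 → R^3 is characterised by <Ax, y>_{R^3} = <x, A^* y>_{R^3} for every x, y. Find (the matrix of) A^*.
A^* = A^T =
[[-3, 3, 0],
 [-1, -3, 3],
 [1, -2, 0]]

For real matrices with standard dot products, the defining identity <Ax, y> = <x, A^* y> gives (Ax)^T y = x^T (A^*) y, i.e. x^T A^T y = x^T (A^*) y. Since this holds for all x, y, we must have A^* = A^T. Therefore
A^* =
[[-3, 3, 0],
 [-1, -3, 3],
 [1, -2, 0]].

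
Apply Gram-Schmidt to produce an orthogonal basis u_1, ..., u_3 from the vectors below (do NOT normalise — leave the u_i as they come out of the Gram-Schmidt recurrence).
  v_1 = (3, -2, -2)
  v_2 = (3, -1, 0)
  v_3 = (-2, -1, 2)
Orthogonal basis:
  u_1 = (3, -2, -2)
  u_2 = (18/17, 5/17, 22/17)
  u_3 = (-32/49, -96/49, 48/49)

Apply the Gram-Schmidt recurrence
  u_1 = v_1
  u_i = v_i − Σ_{j<i} ((v_i · u_j) / (u_j · u_j)) · u_j.

Step by step this gives:
  u_1 = (3, -2, -2)
  u_2 = (18/17, 5/17, 22/17)
  u_3 = (-32/49, -96/49, 48/49)

Orthogonality check:
  u_2 · u_1 = 0 (should be 0)
  u_3 · u_1 = 0 (should be 0)
  u_3 · u_2 = 0 (should be 0)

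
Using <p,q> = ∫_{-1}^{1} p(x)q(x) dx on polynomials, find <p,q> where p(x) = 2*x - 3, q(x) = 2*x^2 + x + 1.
<p,q> = -26/3

Expand the product: p(x)·q(x) = 4*x^3 - 4*x^2 - x - 3.
∫_{-1}^{1} of each monomial x^k gives [2/(k+1) if k even, 0 if k odd]. Integrating term-by-term (or equivalently evaluating the antiderivative F(x) = x^4 - 4*x^3/3 - x^2/2 - 3*x at the endpoints):
  F(1) − F(−1) = -23/6 − (29/6) = -26/3.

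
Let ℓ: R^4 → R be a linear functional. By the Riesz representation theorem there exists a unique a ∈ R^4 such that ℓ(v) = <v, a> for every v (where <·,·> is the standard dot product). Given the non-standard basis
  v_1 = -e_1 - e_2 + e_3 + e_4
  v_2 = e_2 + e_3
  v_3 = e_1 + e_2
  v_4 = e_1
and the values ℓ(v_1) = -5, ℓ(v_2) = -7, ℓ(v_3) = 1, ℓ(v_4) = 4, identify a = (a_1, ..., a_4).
a = (4, -3, -4, 0)

Write a = (a_1, ..., a_4) in the standard basis. For each basis vector v_i, ℓ(v_i) = <v_i, a> is a linear equation in the a_j's. Collect the n equations into a matrix system V a = ℓ, where row i of V is v_i (expressed in the standard basis). Since V is invertible (lower-triangular with 1s on the diagonal, up to permutation), solve by back-substitution:
  V =
[[-1, -1, 1, 1],
 [0, 1, 1, 0],
 [1, 1, 0, 0],
 [1, 0, 0, 0]]
  V a = (-5, -7, 1, 4)
Solving gives a = (4, -3, -4, 0).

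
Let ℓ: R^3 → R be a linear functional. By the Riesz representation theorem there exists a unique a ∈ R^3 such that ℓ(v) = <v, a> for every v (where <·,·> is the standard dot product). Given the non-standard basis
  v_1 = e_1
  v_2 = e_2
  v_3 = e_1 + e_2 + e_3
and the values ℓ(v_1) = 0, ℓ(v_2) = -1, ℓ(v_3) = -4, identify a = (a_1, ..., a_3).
a = (0, -1, -3)

Write a = (a_1, ..., a_3) in the standard basis. For each basis vector v_i, ℓ(v_i) = <v_i, a> is a linear equation in the a_j's. Collect the n equations into a matrix system V a = ℓ, where row i of V is v_i (expressed in the standard basis). Since V is invertible (lower-triangular with 1s on the diagonal, up to permutation), solve by back-substitution:
  V =
[[1, 0, 0],
 [0, 1, 0],
 [1, 1, 1]]
  V a = (0, -1, -4)
Solving gives a = (0, -1, -3).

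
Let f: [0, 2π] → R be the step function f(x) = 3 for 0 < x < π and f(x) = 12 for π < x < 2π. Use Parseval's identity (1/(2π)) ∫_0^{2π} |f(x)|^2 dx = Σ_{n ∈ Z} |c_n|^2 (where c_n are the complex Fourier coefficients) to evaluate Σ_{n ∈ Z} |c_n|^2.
Σ |c_n|^2 = 153/2

Parseval equates the L^2 energy of f (normalised by 1/(2π)) with the ℓ^2 sum of its Fourier coefficients: (1/(2π)) ∫_0^{2π} |f|^2 = Σ |c_n|^2.
Compute the left side: (1/(2π)) [∫_0^π 3^2 dx + ∫_π^{2π} 12^2 dx] = (1/(2π)) · (9π + 144π) = (9 + 144)/2 = 153/2.
So Σ_{n ∈ Z} |c_n|^2 = 153/2.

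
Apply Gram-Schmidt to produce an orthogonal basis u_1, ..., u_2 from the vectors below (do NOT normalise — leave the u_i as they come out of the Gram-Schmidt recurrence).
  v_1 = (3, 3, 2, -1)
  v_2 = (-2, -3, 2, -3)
Orthogonal basis:
  u_1 = (3, 3, 2, -1)
  u_2 = (-22/23, -45/23, 62/23, -77/23)

Apply the Gram-Schmidt recurrence
  u_1 = v_1
  u_i = v_i − Σ_{j<i} ((v_i · u_j) / (u_j · u_j)) · u_j.

Step by step this gives:
  u_1 = (3, 3, 2, -1)
  u_2 = (-22/23, -45/23, 62/23, -77/23)

Orthogonality check:
  u_2 · u_1 = 0 (should be 0)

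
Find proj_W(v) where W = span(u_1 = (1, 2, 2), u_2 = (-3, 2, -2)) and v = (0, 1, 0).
proj_W(v) = (-2/9, 8/9, 2/9)

Set up U = [u_1 | ... | u_2] ∈ R^(3×2). The projector onto W = col(U) is P = U (U^T U)^(-1) U^T.
Compute U^T U =
  [9, -3]
  [-3, 17],
and U^T v = (2, 2).
Solve U^T U · c = U^T v for the coefficients: c = (5/18, 1/6). The projection is proj_W(v) = U c.
Check: (v - proj_W(v)) · u_1 = 0  (should be 0).
Check: (v - proj_W(v)) · u_2 = 0  (should be 0).
Result: proj_W(v) = (-2/9, 8/9, 2/9).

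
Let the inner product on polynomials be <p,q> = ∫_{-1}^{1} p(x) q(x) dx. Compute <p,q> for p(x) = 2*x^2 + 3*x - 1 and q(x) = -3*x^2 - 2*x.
<p,q> = -22/5

Expand the product: p(x)·q(x) = -6*x^4 - 13*x^3 - 3*x^2 + 2*x.
∫_{-1}^{1} of each monomial x^k gives [2/(k+1) if k even, 0 if k odd]. Integrating term-by-term (or equivalently evaluating the antiderivative F(x) = -6*x^5/5 - 13*x^4/4 - x^3 + x^2 at the endpoints):
  F(1) − F(−1) = -89/20 − (-1/20) = -22/5.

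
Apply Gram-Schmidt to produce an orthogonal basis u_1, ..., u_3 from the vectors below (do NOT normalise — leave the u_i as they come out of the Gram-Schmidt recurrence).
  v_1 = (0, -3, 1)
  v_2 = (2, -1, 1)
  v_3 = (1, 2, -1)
Orthogonal basis:
  u_1 = (0, -3, 1)
  u_2 = (2, 1/5, 3/5)
  u_3 = (2/11, -2/11, -6/11)

Apply the Gram-Schmidt recurrence
  u_1 = v_1
  u_i = v_i − Σ_{j<i} ((v_i · u_j) / (u_j · u_j)) · u_j.

Step by step this gives:
  u_1 = (0, -3, 1)
  u_2 = (2, 1/5, 3/5)
  u_3 = (2/11, -2/11, -6/11)

Orthogonality check:
  u_2 · u_1 = 0 (should be 0)
  u_3 · u_1 = 0 (should be 0)
  u_3 · u_2 = 0 (should be 0)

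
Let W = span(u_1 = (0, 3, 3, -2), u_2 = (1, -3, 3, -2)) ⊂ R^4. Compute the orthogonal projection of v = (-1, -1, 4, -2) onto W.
proj_W(v) = (172/245, -351/490, 1713/490, -571/245)

Set up U = [u_1 | ... | u_2] ∈ R^(4×2). The projector onto W = col(U) is P = U (U^T U)^(-1) U^T.
Compute U^T U =
  [22, 4]
  [4, 23],
and U^T v = (13, 18).
Solve U^T U · c = U^T v for the coefficients: c = (227/490, 172/245). The projection is proj_W(v) = U c.
Check: (v - proj_W(v)) · u_1 = 0  (should be 0).
Check: (v - proj_W(v)) · u_2 = 0  (should be 0).
Result: proj_W(v) = (172/245, -351/490, 1713/490, -571/245).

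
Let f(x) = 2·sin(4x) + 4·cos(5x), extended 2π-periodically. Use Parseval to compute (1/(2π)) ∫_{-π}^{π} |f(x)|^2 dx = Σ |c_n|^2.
Σ |c_n|^2 = 10

Expand |f|^2 and use orthogonality of {sin(nx), cos(mx)} on [-π, π]:
  ∫_{-π}^{π} sin(nx)^2 dx = π, ∫ cos(mx)^2 dx = π, and cross terms integrate to 0.
So ∫_{-π}^{π} f(x)^2 dx = 2^2 · π + 4^2 · π = (4 + 16)π.
Divide by 2π: (4 + 16)/2 = 10.
By Parseval, this equals Σ |c_n|^2.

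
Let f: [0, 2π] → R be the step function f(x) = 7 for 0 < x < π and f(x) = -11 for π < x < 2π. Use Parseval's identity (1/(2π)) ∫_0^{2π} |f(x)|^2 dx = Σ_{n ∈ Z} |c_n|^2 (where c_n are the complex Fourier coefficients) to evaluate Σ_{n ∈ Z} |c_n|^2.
Σ |c_n|^2 = 85

Parseval equates the L^2 energy of f (normalised by 1/(2π)) with the ℓ^2 sum of its Fourier coefficients: (1/(2π)) ∫_0^{2π} |f|^2 = Σ |c_n|^2.
Compute the left side: (1/(2π)) [∫_0^π 7^2 dx + ∫_π^{2π} (-11)^2 dx] = (1/(2π)) · (49π + 121π) = (49 + 121)/2 = 85.
So Σ_{n ∈ Z} |c_n|^2 = 85.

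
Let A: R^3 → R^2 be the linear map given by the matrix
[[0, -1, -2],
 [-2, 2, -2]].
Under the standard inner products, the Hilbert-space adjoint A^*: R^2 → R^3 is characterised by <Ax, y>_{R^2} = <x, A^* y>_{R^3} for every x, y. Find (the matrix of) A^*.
A^* = A^T =
[[0, -2],
 [-1, 2],
 [-2, -2]]

For real matrices with standard dot products, the defining identity <Ax, y> = <x, A^* y> gives (Ax)^T y = x^T (A^*) y, i.e. x^T A^T y = x^T (A^*) y. Since this holds for all x, y, we must have A^* = A^T. Therefore
A^* =
[[0, -2],
 [-1, 2],
 [-2, -2]].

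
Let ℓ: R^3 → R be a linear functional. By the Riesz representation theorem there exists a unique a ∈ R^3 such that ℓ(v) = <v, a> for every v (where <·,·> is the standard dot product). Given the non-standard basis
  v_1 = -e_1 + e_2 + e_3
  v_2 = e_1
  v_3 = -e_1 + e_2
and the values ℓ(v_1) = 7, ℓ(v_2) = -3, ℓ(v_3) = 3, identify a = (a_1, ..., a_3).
a = (-3, 0, 4)

Write a = (a_1, ..., a_3) in the standard basis. For each basis vector v_i, ℓ(v_i) = <v_i, a> is a linear equation in the a_j's. Collect the n equations into a matrix system V a = ℓ, where row i of V is v_i (expressed in the standard basis). Since V is invertible (lower-triangular with 1s on the diagonal, up to permutation), solve by back-substitution:
  V =
[[-1, 1, 1],
 [1, 0, 0],
 [-1, 1, 0]]
  V a = (7, -3, 3)
Solving gives a = (-3, 0, 4).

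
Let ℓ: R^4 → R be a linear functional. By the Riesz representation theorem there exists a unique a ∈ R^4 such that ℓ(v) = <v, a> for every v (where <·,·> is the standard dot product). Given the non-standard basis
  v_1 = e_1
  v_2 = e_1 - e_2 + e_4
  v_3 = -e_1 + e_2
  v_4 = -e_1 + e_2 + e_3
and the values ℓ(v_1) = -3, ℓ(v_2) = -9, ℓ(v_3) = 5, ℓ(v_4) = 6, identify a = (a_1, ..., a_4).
a = (-3, 2, 1, -4)

Write a = (a_1, ..., a_4) in the standard basis. For each basis vector v_i, ℓ(v_i) = <v_i, a> is a linear equation in the a_j's. Collect the n equations into a matrix system V a = ℓ, where row i of V is v_i (expressed in the standard basis). Since V is invertible (lower-triangular with 1s on the diagonal, up to permutation), solve by back-substitution:
  V =
[[1, 0, 0, 0],
 [1, -1, 0, 1],
 [-1, 1, 0, 0],
 [-1, 1, 1, 0]]
  V a = (-3, -9, 5, 6)
Solving gives a = (-3, 2, 1, -4).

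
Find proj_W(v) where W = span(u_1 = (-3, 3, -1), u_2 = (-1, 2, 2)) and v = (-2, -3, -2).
proj_W(v) = (2/61, -149/122, -337/122)

Set up U = [u_1 | ... | u_2] ∈ R^(3×2). The projector onto W = col(U) is P = U (U^T U)^(-1) U^T.
Compute U^T U =
  [19, 7]
  [7, 9],
and U^T v = (-1, -8).
Solve U^T U · c = U^T v for the coefficients: c = (47/122, -145/122). The projection is proj_W(v) = U c.
Check: (v - proj_W(v)) · u_1 = 0  (should be 0).
Check: (v - proj_W(v)) · u_2 = 0  (should be 0).
Result: proj_W(v) = (2/61, -149/122, -337/122).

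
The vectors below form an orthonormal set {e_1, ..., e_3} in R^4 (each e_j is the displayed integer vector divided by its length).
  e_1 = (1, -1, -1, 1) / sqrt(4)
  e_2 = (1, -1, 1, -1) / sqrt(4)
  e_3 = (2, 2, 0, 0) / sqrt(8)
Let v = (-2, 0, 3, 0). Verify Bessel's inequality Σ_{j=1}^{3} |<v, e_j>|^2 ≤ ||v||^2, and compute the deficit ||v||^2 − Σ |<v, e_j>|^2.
Σ |<v, e_j>|^2 = 17/2; ||v||^2 = 13; deficit = 9/2

Write each e_j = u_j / sqrt(<u_j, u_j>) where u_j is the displayed integer vector. Then <v, e_j> = <v, u_j> / sqrt(<u_j, u_j>), so |<v, e_j>|^2 = <v, u_j>^2 / <u_j, u_j>.
Coefficients: <v, e_1> = -5/sqrt(4), <v, e_2> = 1/sqrt(4), <v, e_3> = -4/sqrt(8).
Square and sum: Σ |<v, e_j>|^2 = 17/2.
Compute ||v||^2 = v·v = 13.
Deficit = 13 − 17/2 = 9/2 ≥ 0, confirming Bessel's inequality. (The deficit equals ||v − Σ <v,e_j> e_j||^2, the squared distance from v to span{e_j}.)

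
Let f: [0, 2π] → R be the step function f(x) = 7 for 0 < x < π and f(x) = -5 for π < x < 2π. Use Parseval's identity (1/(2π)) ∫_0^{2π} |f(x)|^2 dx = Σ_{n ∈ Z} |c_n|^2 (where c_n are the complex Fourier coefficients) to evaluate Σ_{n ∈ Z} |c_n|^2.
Σ |c_n|^2 = 37

Parseval equates the L^2 energy of f (normalised by 1/(2π)) with the ℓ^2 sum of its Fourier coefficients: (1/(2π)) ∫_0^{2π} |f|^2 = Σ |c_n|^2.
Compute the left side: (1/(2π)) [∫_0^π 7^2 dx + ∫_π^{2π} (-5)^2 dx] = (1/(2π)) · (49π + 25π) = (49 + 25)/2 = 37.
So Σ_{n ∈ Z} |c_n|^2 = 37.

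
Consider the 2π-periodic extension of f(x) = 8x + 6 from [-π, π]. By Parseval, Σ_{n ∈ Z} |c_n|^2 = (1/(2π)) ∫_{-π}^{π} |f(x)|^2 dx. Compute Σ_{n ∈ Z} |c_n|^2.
Σ |c_n|^2 = 64π^2/3 + 36

Expand and integrate term by term over [-π, π]:
  ∫ (8x)^2 dx = 64·(2π^3/3); ∫ 2·8·(6)·x dx = 0 (odd integrand); ∫ 6^2 dx = 36·2π.
So (1/(2π)) ∫_{-π}^{π} (8x + 6)^2 dx = 64π^2/3 + 36 = 64π^2/3 + 36.
Parseval ⇒ Σ |c_n|^2 = 64π^2/3 + 36.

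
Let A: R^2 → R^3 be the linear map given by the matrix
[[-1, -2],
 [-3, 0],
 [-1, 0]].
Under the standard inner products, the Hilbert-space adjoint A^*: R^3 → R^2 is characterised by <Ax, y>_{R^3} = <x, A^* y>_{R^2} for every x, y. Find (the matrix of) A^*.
A^* = A^T =
[[-1, -3, -1],
 [-2, 0, 0]]

For real matrices with standard dot products, the defining identity <Ax, y> = <x, A^* y> gives (Ax)^T y = x^T (A^*) y, i.e. x^T A^T y = x^T (A^*) y. Since this holds for all x, y, we must have A^* = A^T. Therefore
A^* =
[[-1, -3, -1],
 [-2, 0, 0]].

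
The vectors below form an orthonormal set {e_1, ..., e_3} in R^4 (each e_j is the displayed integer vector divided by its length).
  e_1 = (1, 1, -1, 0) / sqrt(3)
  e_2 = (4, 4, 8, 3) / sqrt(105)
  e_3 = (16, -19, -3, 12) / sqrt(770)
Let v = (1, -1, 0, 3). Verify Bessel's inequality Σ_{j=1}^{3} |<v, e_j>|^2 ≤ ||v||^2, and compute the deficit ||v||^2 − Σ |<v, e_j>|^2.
Σ |<v, e_j>|^2 = 161/22; ||v||^2 = 11; deficit = 81/22

Write each e_j = u_j / sqrt(<u_j, u_j>) where u_j is the displayed integer vector. Then <v, e_j> = <v, u_j> / sqrt(<u_j, u_j>), so |<v, e_j>|^2 = <v, u_j>^2 / <u_j, u_j>.
Coefficients: <v, e_1> = 0/sqrt(3), <v, e_2> = 9/sqrt(105), <v, e_3> = 71/sqrt(770).
Square and sum: Σ |<v, e_j>|^2 = 161/22.
Compute ||v||^2 = v·v = 11.
Deficit = 11 − 161/22 = 81/22 ≥ 0, confirming Bessel's inequality. (The deficit equals ||v − Σ <v,e_j> e_j||^2, the squared distance from v to span{e_j}.)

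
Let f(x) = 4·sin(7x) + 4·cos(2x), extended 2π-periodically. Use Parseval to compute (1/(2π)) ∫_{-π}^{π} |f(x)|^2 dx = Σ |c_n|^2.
Σ |c_n|^2 = 16

Expand |f|^2 and use orthogonality of {sin(nx), cos(mx)} on [-π, π]:
  ∫_{-π}^{π} sin(nx)^2 dx = π, ∫ cos(mx)^2 dx = π, and cross terms integrate to 0.
So ∫_{-π}^{π} f(x)^2 dx = 4^2 · π + 4^2 · π = (16 + 16)π.
Divide by 2π: (16 + 16)/2 = 16.
By Parseval, this equals Σ |c_n|^2.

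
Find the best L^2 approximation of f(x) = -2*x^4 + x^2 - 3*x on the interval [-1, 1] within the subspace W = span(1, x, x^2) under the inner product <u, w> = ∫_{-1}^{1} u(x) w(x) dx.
g(x) = -5*x^2/7 - 3*x + 6/35

The best approximation g ∈ W is the orthogonal projection of f onto W. Writing g = a_0 + a_1 x + a_2 x^2, the coefficients solve the normal equations G · a = b where
  G_{ij} = <φ_i, φ_j> and b_i = <f, φ_i>, with φ_0 = 1, φ_1 = x, φ_2 = x^2.
G =
  [2, 0, 2/3]
  [0, 2/3, 0]
  [2/3, 0, 2/5],
b = (-2/15, -2, -6/35).
Solving gives a_0 = 6/35, a_1 = -3, a_2 = -5/7, so
  g(x) = -5*x^2/7 - 3*x + 6/35.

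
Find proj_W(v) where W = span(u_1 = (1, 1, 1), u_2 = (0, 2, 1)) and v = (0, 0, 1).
proj_W(v) = (1/3, 1/3, 1/3)

Set up U = [u_1 | ... | u_2] ∈ R^(3×2). The projector onto W = col(U) is P = U (U^T U)^(-1) U^T.
Compute U^T U =
  [3, 3]
  [3, 5],
and U^T v = (1, 1).
Solve U^T U · c = U^T v for the coefficients: c = (1/3, 0). The projection is proj_W(v) = U c.
Check: (v - proj_W(v)) · u_1 = 0  (should be 0).
Check: (v - proj_W(v)) · u_2 = 0  (should be 0).
Result: proj_W(v) = (1/3, 1/3, 1/3).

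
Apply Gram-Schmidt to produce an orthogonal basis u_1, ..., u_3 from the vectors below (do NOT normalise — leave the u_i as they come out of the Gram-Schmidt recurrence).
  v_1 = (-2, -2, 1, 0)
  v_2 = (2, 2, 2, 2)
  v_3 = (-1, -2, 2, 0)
Orthogonal basis:
  u_1 = (-2, -2, 1, 0)
  u_2 = (2/3, 2/3, 8/3, 2)
  u_3 = (16/27, -11/27, 10/27, -5/9)

Apply the Gram-Schmidt recurrence
  u_1 = v_1
  u_i = v_i − Σ_{j<i} ((v_i · u_j) / (u_j · u_j)) · u_j.

Step by step this gives:
  u_1 = (-2, -2, 1, 0)
  u_2 = (2/3, 2/3, 8/3, 2)
  u_3 = (16/27, -11/27, 10/27, -5/9)

Orthogonality check:
  u_2 · u_1 = 0 (should be 0)
  u_3 · u_1 = 0 (should be 0)
  u_3 · u_2 = 0 (should be 0)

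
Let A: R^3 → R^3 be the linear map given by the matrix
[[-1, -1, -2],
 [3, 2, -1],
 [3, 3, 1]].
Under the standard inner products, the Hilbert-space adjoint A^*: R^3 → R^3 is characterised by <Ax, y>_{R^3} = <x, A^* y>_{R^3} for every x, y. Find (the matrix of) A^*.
A^* = A^T =
[[-1, 3, 3],
 [-1, 2, 3],
 [-2, -1, 1]]

For real matrices with standard dot products, the defining identity <Ax, y> = <x, A^* y> gives (Ax)^T y = x^T (A^*) y, i.e. x^T A^T y = x^T (A^*) y. Since this holds for all x, y, we must have A^* = A^T. Therefore
A^* =
[[-1, 3, 3],
 [-1, 2, 3],
 [-2, -1, 1]].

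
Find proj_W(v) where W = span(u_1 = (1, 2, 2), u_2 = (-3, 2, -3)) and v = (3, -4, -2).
proj_W(v) = (179/173, -794/173, -74/173)

Set up U = [u_1 | ... | u_2] ∈ R^(3×2). The projector onto W = col(U) is P = U (U^T U)^(-1) U^T.
Compute U^T U =
  [9, -5]
  [-5, 22],
and U^T v = (-9, -11).
Solve U^T U · c = U^T v for the coefficients: c = (-253/173, -144/173). The projection is proj_W(v) = U c.
Check: (v - proj_W(v)) · u_1 = 0  (should be 0).
Check: (v - proj_W(v)) · u_2 = 0  (should be 0).
Result: proj_W(v) = (179/173, -794/173, -74/173).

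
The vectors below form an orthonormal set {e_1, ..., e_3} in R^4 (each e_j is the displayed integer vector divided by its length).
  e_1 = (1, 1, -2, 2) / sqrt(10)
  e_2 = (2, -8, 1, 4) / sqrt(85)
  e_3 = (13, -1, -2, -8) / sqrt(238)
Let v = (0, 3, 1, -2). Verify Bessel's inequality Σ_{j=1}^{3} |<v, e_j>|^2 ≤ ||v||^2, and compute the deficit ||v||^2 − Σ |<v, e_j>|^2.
Σ |<v, e_j>|^2 = 89/7; ||v||^2 = 14; deficit = 9/7

Write each e_j = u_j / sqrt(<u_j, u_j>) where u_j is the displayed integer vector. Then <v, e_j> = <v, u_j> / sqrt(<u_j, u_j>), so |<v, e_j>|^2 = <v, u_j>^2 / <u_j, u_j>.
Coefficients: <v, e_1> = -3/sqrt(10), <v, e_2> = -31/sqrt(85), <v, e_3> = 11/sqrt(238).
Square and sum: Σ |<v, e_j>|^2 = 89/7.
Compute ||v||^2 = v·v = 14.
Deficit = 14 − 89/7 = 9/7 ≥ 0, confirming Bessel's inequality. (The deficit equals ||v − Σ <v,e_j> e_j||^2, the squared distance from v to span{e_j}.)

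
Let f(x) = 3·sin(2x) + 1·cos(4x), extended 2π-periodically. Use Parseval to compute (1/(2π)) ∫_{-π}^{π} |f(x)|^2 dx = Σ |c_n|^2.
Σ |c_n|^2 = 5

Expand |f|^2 and use orthogonality of {sin(nx), cos(mx)} on [-π, π]:
  ∫_{-π}^{π} sin(nx)^2 dx = π, ∫ cos(mx)^2 dx = π, and cross terms integrate to 0.
So ∫_{-π}^{π} f(x)^2 dx = 3^2 · π + 1^2 · π = (9 + 1)π.
Divide by 2π: (9 + 1)/2 = 5.
By Parseval, this equals Σ |c_n|^2.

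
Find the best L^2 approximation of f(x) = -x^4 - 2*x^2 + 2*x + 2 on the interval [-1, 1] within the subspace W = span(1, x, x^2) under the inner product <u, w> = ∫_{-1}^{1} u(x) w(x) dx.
g(x) = -20*x^2/7 + 2*x + 73/35

The best approximation g ∈ W is the orthogonal projection of f onto W. Writing g = a_0 + a_1 x + a_2 x^2, the coefficients solve the normal equations G · a = b where
  G_{ij} = <φ_i, φ_j> and b_i = <f, φ_i>, with φ_0 = 1, φ_1 = x, φ_2 = x^2.
G =
  [2, 0, 2/3]
  [0, 2/3, 0]
  [2/3, 0, 2/5],
b = (34/15, 4/3, 26/105).
Solving gives a_0 = 73/35, a_1 = 2, a_2 = -20/7, so
  g(x) = -20*x^2/7 + 2*x + 73/35.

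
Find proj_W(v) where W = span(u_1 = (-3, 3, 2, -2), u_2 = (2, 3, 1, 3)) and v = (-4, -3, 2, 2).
proj_W(v) = (-214/199, -171/199, -37/199, -271/199)

Set up U = [u_1 | ... | u_2] ∈ R^(4×2). The projector onto W = col(U) is P = U (U^T U)^(-1) U^T.
Compute U^T U =
  [26, -1]
  [-1, 23],
and U^T v = (3, -9).
Solve U^T U · c = U^T v for the coefficients: c = (20/199, -77/199). The projection is proj_W(v) = U c.
Check: (v - proj_W(v)) · u_1 = 0  (should be 0).
Check: (v - proj_W(v)) · u_2 = 0  (should be 0).
Result: proj_W(v) = (-214/199, -171/199, -37/199, -271/199).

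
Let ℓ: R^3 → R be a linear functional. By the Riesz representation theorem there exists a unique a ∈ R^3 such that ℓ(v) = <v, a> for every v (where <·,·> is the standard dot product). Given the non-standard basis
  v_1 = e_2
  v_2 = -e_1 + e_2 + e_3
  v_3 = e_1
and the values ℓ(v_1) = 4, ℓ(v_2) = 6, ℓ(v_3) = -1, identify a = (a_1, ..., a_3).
a = (-1, 4, 1)

Write a = (a_1, ..., a_3) in the standard basis. For each basis vector v_i, ℓ(v_i) = <v_i, a> is a linear equation in the a_j's. Collect the n equations into a matrix system V a = ℓ, where row i of V is v_i (expressed in the standard basis). Since V is invertible (lower-triangular with 1s on the diagonal, up to permutation), solve by back-substitution:
  V =
[[0, 1, 0],
 [-1, 1, 1],
 [1, 0, 0]]
  V a = (4, 6, -1)
Solving gives a = (-1, 4, 1).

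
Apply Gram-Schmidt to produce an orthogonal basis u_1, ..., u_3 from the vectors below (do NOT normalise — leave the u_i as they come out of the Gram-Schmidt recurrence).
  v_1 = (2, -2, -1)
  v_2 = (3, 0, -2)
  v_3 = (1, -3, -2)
Orthogonal basis:
  u_1 = (2, -2, -1)
  u_2 = (11/9, 16/9, -10/9)
  u_3 = (-44/53, -11/53, -66/53)

Apply the Gram-Schmidt recurrence
  u_1 = v_1
  u_i = v_i − Σ_{j<i} ((v_i · u_j) / (u_j · u_j)) · u_j.

Step by step this gives:
  u_1 = (2, -2, -1)
  u_2 = (11/9, 16/9, -10/9)
  u_3 = (-44/53, -11/53, -66/53)

Orthogonality check:
  u_2 · u_1 = 0 (should be 0)
  u_3 · u_1 = 0 (should be 0)
  u_3 · u_2 = 0 (should be 0)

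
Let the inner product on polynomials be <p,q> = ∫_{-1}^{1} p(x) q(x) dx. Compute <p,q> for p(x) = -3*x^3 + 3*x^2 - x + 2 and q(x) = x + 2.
<p,q> = 152/15

Expand the product: p(x)·q(x) = -3*x^4 - 3*x^3 + 5*x^2 + 4.
∫_{-1}^{1} of each monomial x^k gives [2/(k+1) if k even, 0 if k odd]. Integrating term-by-term (or equivalently evaluating the antiderivative F(x) = -3*x^5/5 - 3*x^4/4 + 5*x^3/3 + 4*x at the endpoints):
  F(1) − F(−1) = 259/60 − (-349/60) = 152/15.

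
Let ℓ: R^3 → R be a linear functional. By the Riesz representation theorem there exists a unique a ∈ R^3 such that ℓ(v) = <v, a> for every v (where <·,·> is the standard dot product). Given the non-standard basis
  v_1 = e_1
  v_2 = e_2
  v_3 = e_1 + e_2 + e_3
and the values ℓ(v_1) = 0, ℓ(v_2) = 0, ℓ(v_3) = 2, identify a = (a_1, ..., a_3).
a = (0, 0, 2)

Write a = (a_1, ..., a_3) in the standard basis. For each basis vector v_i, ℓ(v_i) = <v_i, a> is a linear equation in the a_j's. Collect the n equations into a matrix system V a = ℓ, where row i of V is v_i (expressed in the standard basis). Since V is invertible (lower-triangular with 1s on the diagonal, up to permutation), solve by back-substitution:
  V =
[[1, 0, 0],
 [0, 1, 0],
 [1, 1, 1]]
  V a = (0, 0, 2)
Solving gives a = (0, 0, 2).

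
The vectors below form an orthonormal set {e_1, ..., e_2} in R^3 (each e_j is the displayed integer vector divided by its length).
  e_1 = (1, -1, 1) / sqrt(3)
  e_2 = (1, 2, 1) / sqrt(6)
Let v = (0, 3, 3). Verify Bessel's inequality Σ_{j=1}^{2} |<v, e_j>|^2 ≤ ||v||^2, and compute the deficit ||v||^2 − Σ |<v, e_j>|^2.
Σ |<v, e_j>|^2 = 27/2; ||v||^2 = 18; deficit = 9/2

Write each e_j = u_j / sqrt(<u_j, u_j>) where u_j is the displayed integer vector. Then <v, e_j> = <v, u_j> / sqrt(<u_j, u_j>), so |<v, e_j>|^2 = <v, u_j>^2 / <u_j, u_j>.
Coefficients: <v, e_1> = 0/sqrt(3), <v, e_2> = 9/sqrt(6).
Square and sum: Σ |<v, e_j>|^2 = 27/2.
Compute ||v||^2 = v·v = 18.
Deficit = 18 − 27/2 = 9/2 ≥ 0, confirming Bessel's inequality. (The deficit equals ||v − Σ <v,e_j> e_j||^2, the squared distance from v to span{e_j}.)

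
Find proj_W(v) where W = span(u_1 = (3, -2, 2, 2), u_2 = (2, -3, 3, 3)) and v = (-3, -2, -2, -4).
proj_W(v) = (-3, 4/3, -4/3, -4/3)

Set up U = [u_1 | ... | u_2] ∈ R^(4×2). The projector onto W = col(U) is P = U (U^T U)^(-1) U^T.
Compute U^T U =
  [21, 24]
  [24, 31],
and U^T v = (-17, -18).
Solve U^T U · c = U^T v for the coefficients: c = (-19/15, 2/5). The projection is proj_W(v) = U c.
Check: (v - proj_W(v)) · u_1 = 0  (should be 0).
Check: (v - proj_W(v)) · u_2 = 0  (should be 0).
Result: proj_W(v) = (-3, 4/3, -4/3, -4/3).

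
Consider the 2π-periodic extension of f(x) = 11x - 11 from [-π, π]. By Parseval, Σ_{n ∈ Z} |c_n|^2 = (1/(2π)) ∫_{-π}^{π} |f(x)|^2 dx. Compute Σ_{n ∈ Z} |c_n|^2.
Σ |c_n|^2 = 121π^2/3 + 121

Expand and integrate term by term over [-π, π]:
  ∫ (11x)^2 dx = 121·(2π^3/3); ∫ 2·11·(-11)·x dx = 0 (odd integrand); ∫ (-11)^2 dx = 121·2π.
So (1/(2π)) ∫_{-π}^{π} (11x - 11)^2 dx = 121π^2/3 + 121 = 121π^2/3 + 121.
Parseval ⇒ Σ |c_n|^2 = 121π^2/3 + 121.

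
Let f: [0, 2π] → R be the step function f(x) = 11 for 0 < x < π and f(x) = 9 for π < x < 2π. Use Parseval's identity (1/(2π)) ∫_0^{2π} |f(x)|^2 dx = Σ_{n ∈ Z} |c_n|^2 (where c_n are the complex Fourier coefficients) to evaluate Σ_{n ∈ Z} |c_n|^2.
Σ |c_n|^2 = 101

Parseval equates the L^2 energy of f (normalised by 1/(2π)) with the ℓ^2 sum of its Fourier coefficients: (1/(2π)) ∫_0^{2π} |f|^2 = Σ |c_n|^2.
Compute the left side: (1/(2π)) [∫_0^π 11^2 dx + ∫_π^{2π} 9^2 dx] = (1/(2π)) · (121π + 81π) = (121 + 81)/2 = 101.
So Σ_{n ∈ Z} |c_n|^2 = 101.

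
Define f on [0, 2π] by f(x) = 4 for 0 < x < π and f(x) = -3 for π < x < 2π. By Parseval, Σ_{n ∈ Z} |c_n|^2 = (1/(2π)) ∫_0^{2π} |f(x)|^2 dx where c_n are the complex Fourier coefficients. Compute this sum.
Σ |c_n|^2 = 25/2

Parseval equates the L^2 energy of f (normalised by 1/(2π)) with the ℓ^2 sum of its Fourier coefficients: (1/(2π)) ∫_0^{2π} |f|^2 = Σ |c_n|^2.
Compute the left side: (1/(2π)) [∫_0^π 4^2 dx + ∫_π^{2π} (-3)^2 dx] = (1/(2π)) · (16π + 9π) = (16 + 9)/2 = 25/2.
So Σ_{n ∈ Z} |c_n|^2 = 25/2.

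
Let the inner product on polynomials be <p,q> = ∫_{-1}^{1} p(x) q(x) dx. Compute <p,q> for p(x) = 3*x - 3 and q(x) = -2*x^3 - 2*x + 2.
<p,q> = -92/5

Expand the product: p(x)·q(x) = -6*x^4 + 6*x^3 - 6*x^2 + 12*x - 6.
∫_{-1}^{1} of each monomial x^k gives [2/(k+1) if k even, 0 if k odd]. Integrating term-by-term (or equivalently evaluating the antiderivative F(x) = -6*x^5/5 + 3*x^4/2 - 2*x^3 + 6*x^2 - 6*x at the endpoints):
  F(1) − F(−1) = -17/10 − (167/10) = -92/5.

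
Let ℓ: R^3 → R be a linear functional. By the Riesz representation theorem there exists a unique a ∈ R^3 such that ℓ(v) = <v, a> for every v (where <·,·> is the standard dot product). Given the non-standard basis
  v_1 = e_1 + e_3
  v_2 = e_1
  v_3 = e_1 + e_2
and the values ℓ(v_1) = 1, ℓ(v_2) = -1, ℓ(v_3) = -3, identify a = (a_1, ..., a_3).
a = (-1, -2, 2)

Write a = (a_1, ..., a_3) in the standard basis. For each basis vector v_i, ℓ(v_i) = <v_i, a> is a linear equation in the a_j's. Collect the n equations into a matrix system V a = ℓ, where row i of V is v_i (expressed in the standard basis). Since V is invertible (lower-triangular with 1s on the diagonal, up to permutation), solve by back-substitution:
  V =
[[1, 0, 1],
 [1, 0, 0],
 [1, 1, 0]]
  V a = (1, -1, -3)
Solving gives a = (-1, -2, 2).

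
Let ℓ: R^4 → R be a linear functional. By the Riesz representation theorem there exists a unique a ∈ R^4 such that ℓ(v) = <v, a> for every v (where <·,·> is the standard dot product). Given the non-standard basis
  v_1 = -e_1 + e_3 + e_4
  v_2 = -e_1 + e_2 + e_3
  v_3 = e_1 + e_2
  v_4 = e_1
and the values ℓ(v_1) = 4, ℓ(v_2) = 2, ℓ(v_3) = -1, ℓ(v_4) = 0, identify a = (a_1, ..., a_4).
a = (0, -1, 3, 1)

Write a = (a_1, ..., a_4) in the standard basis. For each basis vector v_i, ℓ(v_i) = <v_i, a> is a linear equation in the a_j's. Collect the n equations into a matrix system V a = ℓ, where row i of V is v_i (expressed in the standard basis). Since V is invertible (lower-triangular with 1s on the diagonal, up to permutation), solve by back-substitution:
  V =
[[-1, 0, 1, 1],
 [-1, 1, 1, 0],
 [1, 1, 0, 0],
 [1, 0, 0, 0]]
  V a = (4, 2, -1, 0)
Solving gives a = (0, -1, 3, 1).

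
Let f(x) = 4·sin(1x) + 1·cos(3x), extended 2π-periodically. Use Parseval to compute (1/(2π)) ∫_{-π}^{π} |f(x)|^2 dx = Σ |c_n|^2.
Σ |c_n|^2 = 17/2

Expand |f|^2 and use orthogonality of {sin(nx), cos(mx)} on [-π, π]:
  ∫_{-π}^{π} sin(nx)^2 dx = π, ∫ cos(mx)^2 dx = π, and cross terms integrate to 0.
So ∫_{-π}^{π} f(x)^2 dx = 4^2 · π + 1^2 · π = (16 + 1)π.
Divide by 2π: (16 + 1)/2 = 17/2.
By Parseval, this equals Σ |c_n|^2.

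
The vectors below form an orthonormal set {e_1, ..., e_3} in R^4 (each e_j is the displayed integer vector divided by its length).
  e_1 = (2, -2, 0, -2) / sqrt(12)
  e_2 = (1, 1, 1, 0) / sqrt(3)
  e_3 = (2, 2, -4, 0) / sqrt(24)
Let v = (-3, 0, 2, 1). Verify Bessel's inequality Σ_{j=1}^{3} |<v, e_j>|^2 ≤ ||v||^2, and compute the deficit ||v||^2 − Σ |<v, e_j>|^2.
Σ |<v, e_j>|^2 = 83/6; ||v||^2 = 14; deficit = 1/6

Write each e_j = u_j / sqrt(<u_j, u_j>) where u_j is the displayed integer vector. Then <v, e_j> = <v, u_j> / sqrt(<u_j, u_j>), so |<v, e_j>|^2 = <v, u_j>^2 / <u_j, u_j>.
Coefficients: <v, e_1> = -8/sqrt(12), <v, e_2> = -1/sqrt(3), <v, e_3> = -14/sqrt(24).
Square and sum: Σ |<v, e_j>|^2 = 83/6.
Compute ||v||^2 = v·v = 14.
Deficit = 14 − 83/6 = 1/6 ≥ 0, confirming Bessel's inequality. (The deficit equals ||v − Σ <v,e_j> e_j||^2, the squared distance from v to span{e_j}.)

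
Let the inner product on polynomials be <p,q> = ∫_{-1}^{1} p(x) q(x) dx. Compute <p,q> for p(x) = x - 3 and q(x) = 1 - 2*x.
<p,q> = -22/3

Expand the product: p(x)·q(x) = -2*x^2 + 7*x - 3.
∫_{-1}^{1} of each monomial x^k gives [2/(k+1) if k even, 0 if k odd]. Integrating term-by-term (or equivalently evaluating the antiderivative F(x) = -2*x^3/3 + 7*x^2/2 - 3*x at the endpoints):
  F(1) − F(−1) = -1/6 − (43/6) = -22/3.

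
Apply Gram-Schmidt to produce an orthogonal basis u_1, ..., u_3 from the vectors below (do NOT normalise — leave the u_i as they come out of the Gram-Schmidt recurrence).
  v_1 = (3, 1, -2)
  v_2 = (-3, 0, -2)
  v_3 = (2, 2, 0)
Orthogonal basis:
  u_1 = (3, 1, -2)
  u_2 = (-27/14, 5/14, -19/7)
  u_3 = (-40/157, 240/157, 60/157)

Apply the Gram-Schmidt recurrence
  u_1 = v_1
  u_i = v_i − Σ_{j<i} ((v_i · u_j) / (u_j · u_j)) · u_j.

Step by step this gives:
  u_1 = (3, 1, -2)
  u_2 = (-27/14, 5/14, -19/7)
  u_3 = (-40/157, 240/157, 60/157)

Orthogonality check:
  u_2 · u_1 = 0 (should be 0)
  u_3 · u_1 = 0 (should be 0)
  u_3 · u_2 = 0 (should be 0)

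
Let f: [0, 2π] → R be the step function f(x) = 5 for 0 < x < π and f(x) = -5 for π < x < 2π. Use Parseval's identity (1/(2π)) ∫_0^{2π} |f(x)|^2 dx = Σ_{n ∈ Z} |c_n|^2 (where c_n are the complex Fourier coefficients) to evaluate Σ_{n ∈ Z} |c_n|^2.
Σ |c_n|^2 = 25

Parseval equates the L^2 energy of f (normalised by 1/(2π)) with the ℓ^2 sum of its Fourier coefficients: (1/(2π)) ∫_0^{2π} |f|^2 = Σ |c_n|^2.
Compute the left side: (1/(2π)) [∫_0^π 5^2 dx + ∫_π^{2π} (-5)^2 dx] = (1/(2π)) · (25π + 25π) = (25 + 25)/2 = 25.
So Σ_{n ∈ Z} |c_n|^2 = 25.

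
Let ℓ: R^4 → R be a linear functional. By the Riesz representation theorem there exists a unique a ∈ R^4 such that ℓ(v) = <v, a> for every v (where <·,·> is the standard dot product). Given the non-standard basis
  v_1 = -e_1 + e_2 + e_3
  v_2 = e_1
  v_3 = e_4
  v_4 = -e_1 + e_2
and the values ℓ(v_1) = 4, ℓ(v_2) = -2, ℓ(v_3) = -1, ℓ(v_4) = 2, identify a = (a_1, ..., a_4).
a = (-2, 0, 2, -1)

Write a = (a_1, ..., a_4) in the standard basis. For each basis vector v_i, ℓ(v_i) = <v_i, a> is a linear equation in the a_j's. Collect the n equations into a matrix system V a = ℓ, where row i of V is v_i (expressed in the standard basis). Since V is invertible (lower-triangular with 1s on the diagonal, up to permutation), solve by back-substitution:
  V =
[[-1, 1, 1, 0],
 [1, 0, 0, 0],
 [0, 0, 0, 1],
 [-1, 1, 0, 0]]
  V a = (4, -2, -1, 2)
Solving gives a = (-2, 0, 2, -1).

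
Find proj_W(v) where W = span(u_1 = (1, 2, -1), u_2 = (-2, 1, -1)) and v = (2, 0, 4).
proj_W(v) = (88/35, -54/35, 10/7)

Set up U = [u_1 | ... | u_2] ∈ R^(3×2). The projector onto W = col(U) is P = U (U^T U)^(-1) U^T.
Compute U^T U =
  [6, 1]
  [1, 6],
and U^T v = (-2, -8).
Solve U^T U · c = U^T v for the coefficients: c = (-4/35, -46/35). The projection is proj_W(v) = U c.
Check: (v - proj_W(v)) · u_1 = 0  (should be 0).
Check: (v - proj_W(v)) · u_2 = 0  (should be 0).
Result: proj_W(v) = (88/35, -54/35, 10/7).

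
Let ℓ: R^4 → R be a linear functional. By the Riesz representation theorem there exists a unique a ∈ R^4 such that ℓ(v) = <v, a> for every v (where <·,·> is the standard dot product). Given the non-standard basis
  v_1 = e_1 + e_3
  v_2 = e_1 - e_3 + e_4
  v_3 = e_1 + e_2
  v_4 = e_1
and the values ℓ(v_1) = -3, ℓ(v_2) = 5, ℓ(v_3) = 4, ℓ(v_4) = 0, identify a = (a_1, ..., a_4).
a = (0, 4, -3, 2)

Write a = (a_1, ..., a_4) in the standard basis. For each basis vector v_i, ℓ(v_i) = <v_i, a> is a linear equation in the a_j's. Collect the n equations into a matrix system V a = ℓ, where row i of V is v_i (expressed in the standard basis). Since V is invertible (lower-triangular with 1s on the diagonal, up to permutation), solve by back-substitution:
  V =
[[1, 0, 1, 0],
 [1, 0, -1, 1],
 [1, 1, 0, 0],
 [1, 0, 0, 0]]
  V a = (-3, 5, 4, 0)
Solving gives a = (0, 4, -3, 2).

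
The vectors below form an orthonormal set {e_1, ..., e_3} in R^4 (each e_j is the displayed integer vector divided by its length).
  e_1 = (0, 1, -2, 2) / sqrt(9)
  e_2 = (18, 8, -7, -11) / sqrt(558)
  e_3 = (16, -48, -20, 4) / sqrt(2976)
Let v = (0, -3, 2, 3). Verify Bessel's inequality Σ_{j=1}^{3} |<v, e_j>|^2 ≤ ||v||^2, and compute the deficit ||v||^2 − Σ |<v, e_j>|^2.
Σ |<v, e_j>|^2 = 41/3; ||v||^2 = 22; deficit = 25/3

Write each e_j = u_j / sqrt(<u_j, u_j>) where u_j is the displayed integer vector. Then <v, e_j> = <v, u_j> / sqrt(<u_j, u_j>), so |<v, e_j>|^2 = <v, u_j>^2 / <u_j, u_j>.
Coefficients: <v, e_1> = -1/sqrt(9), <v, e_2> = -71/sqrt(558), <v, e_3> = 116/sqrt(2976).
Square and sum: Σ |<v, e_j>|^2 = 41/3.
Compute ||v||^2 = v·v = 22.
Deficit = 22 − 41/3 = 25/3 ≥ 0, confirming Bessel's inequality. (The deficit equals ||v − Σ <v,e_j> e_j||^2, the squared distance from v to span{e_j}.)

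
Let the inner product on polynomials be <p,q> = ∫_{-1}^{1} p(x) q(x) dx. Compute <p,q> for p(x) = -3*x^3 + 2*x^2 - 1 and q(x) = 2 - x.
<p,q> = -2/15

Expand the product: p(x)·q(x) = 3*x^4 - 8*x^3 + 4*x^2 + x - 2.
∫_{-1}^{1} of each monomial x^k gives [2/(k+1) if k even, 0 if k odd]. Integrating term-by-term (or equivalently evaluating the antiderivative F(x) = 3*x^5/5 - 2*x^4 + 4*x^3/3 + x^2/2 - 2*x at the endpoints):
  F(1) − F(−1) = -47/30 − (-43/30) = -2/15.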